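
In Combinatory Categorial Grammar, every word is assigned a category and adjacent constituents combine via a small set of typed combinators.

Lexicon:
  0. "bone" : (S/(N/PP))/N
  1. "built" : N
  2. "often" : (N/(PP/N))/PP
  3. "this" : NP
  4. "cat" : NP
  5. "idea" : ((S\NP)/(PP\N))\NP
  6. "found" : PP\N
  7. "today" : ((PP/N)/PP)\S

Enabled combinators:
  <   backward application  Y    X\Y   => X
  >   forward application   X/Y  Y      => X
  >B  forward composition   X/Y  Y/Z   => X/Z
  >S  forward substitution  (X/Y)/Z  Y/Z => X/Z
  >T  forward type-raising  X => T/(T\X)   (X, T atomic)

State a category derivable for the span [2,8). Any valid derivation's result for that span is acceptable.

N/PP

[0,8] S   >
  [0,2] S/(N/PP)   >
    [0,1] "bone" : (S/(N/PP))/N
    [1,2] "built" : N
  [2,8] N/PP   >S
    [2,3] "often" : (N/(PP/N))/PP
    [3,8] (PP/N)/PP   <
      [3,7] S   <
        [3,4] "this" : NP
        [4,7] S\NP   >
          [4,6] (S\NP)/(PP\N)   <
            [4,5] "cat" : NP
            [5,6] "idea" : ((S\NP)/(PP\N))\NP
          [6,7] "found" : PP\N
      [7,8] "today" : ((PP/N)/PP)\S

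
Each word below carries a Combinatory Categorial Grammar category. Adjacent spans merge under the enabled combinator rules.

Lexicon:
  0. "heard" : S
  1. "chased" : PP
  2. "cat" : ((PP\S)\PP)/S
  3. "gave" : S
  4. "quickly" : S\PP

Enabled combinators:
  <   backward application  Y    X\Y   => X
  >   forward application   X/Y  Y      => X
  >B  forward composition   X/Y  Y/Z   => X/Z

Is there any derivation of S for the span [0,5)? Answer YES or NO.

YES

[0,5] S   <
  [0,4] PP   <
    [0,1] "heard" : S
    [1,4] PP\S   <
      [1,2] "chased" : PP
      [2,4] (PP\S)\PP   >
        [2,3] "cat" : ((PP\S)\PP)/S
        [3,4] "gave" : S
  [4,5] "quickly" : S\PP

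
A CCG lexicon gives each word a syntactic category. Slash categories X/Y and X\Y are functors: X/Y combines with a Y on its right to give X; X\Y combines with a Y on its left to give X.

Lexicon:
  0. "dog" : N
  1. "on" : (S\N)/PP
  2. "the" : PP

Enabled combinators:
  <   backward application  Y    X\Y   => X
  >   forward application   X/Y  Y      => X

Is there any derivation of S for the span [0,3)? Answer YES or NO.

YES

[0,3] S   <
  [0,1] "dog" : N
  [1,3] S\N   >
    [1,2] "on" : (S\N)/PP
    [2,3] "the" : PP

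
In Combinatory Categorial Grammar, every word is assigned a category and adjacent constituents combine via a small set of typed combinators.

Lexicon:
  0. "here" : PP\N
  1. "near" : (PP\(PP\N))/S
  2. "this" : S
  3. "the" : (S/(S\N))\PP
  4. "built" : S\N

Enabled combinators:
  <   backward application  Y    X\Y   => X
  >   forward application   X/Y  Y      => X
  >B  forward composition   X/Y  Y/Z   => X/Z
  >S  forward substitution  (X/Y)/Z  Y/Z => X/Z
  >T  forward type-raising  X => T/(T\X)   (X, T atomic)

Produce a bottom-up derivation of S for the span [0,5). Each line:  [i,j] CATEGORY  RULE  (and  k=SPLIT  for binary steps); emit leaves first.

[0,1] PP\N  lex  "here"
[1,2] (PP\(PP\N))/S  lex  "near"
[2,3] S  lex  "this"
[1,3] PP\(PP\N)  >  k=2
[0,3] PP  <  k=1
[3,4] (S/(S\N))\PP  lex  "the"
[0,4] S/(S\N)  <  k=3
[4,5] S\N  lex  "built"
[0,5] S  >  k=4

[0,5] S   >
  [0,4] S/(S\N)   <
    [0,3] PP   <
      [0,1] "here" : PP\N
      [1,3] PP\(PP\N)   >
        [1,2] "near" : (PP\(PP\N))/S
        [2,3] "this" : S
    [3,4] "the" : (S/(S\N))\PP
  [4,5] "built" : S\N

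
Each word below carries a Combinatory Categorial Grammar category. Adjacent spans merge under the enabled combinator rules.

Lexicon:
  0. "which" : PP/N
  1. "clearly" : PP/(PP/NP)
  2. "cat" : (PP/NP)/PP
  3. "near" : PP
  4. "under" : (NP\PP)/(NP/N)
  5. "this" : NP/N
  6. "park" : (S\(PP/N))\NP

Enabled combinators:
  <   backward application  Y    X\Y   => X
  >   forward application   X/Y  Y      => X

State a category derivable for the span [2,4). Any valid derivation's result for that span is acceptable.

[0,7] S   <
  [0,1] "which" : PP/N
  [1,7] S\(PP/N)   <
    [1,6] NP   <
      [1,4] PP   >
        [1,2] "clearly" : PP/(PP/NP)
        [2,4] PP/NP   >
          [2,3] "cat" : (PP/NP)/PP
          [3,4] "near" : PP
      [4,6] NP\PP   >
        [4,5] "under" : (NP\PP)/(NP/N)
        [5,6] "this" : NP/N
    [6,7] "park" : (S\(PP/N))\NP

PP/NP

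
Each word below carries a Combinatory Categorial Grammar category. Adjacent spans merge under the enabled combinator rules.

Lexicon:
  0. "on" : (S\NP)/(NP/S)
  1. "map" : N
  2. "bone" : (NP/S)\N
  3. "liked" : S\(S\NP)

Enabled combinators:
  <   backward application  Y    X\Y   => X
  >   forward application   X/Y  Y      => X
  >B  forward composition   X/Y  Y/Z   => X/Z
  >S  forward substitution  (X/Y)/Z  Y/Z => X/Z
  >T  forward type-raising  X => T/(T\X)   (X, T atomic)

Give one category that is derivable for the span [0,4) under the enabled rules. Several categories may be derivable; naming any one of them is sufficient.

[0,4] S   <
  [0,3] S\NP   >
    [0,1] "on" : (S\NP)/(NP/S)
    [1,3] NP/S   <
      [1,2] "map" : N
      [2,3] "bone" : (NP/S)\N
  [3,4] "liked" : S\(S\NP)

S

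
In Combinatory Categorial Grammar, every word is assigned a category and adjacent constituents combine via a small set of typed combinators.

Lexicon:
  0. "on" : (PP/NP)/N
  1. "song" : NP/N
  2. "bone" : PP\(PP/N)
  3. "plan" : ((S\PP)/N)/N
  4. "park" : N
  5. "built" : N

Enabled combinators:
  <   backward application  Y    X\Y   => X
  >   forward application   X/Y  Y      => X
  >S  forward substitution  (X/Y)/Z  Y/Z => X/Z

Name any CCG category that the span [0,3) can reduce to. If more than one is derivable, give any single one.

PP

[0,6] S   <
  [0,3] PP   <
    [0,2] PP/N   >S
      [0,1] "on" : (PP/NP)/N
      [1,2] "song" : NP/N
    [2,3] "bone" : PP\(PP/N)
  [3,6] S\PP   >
    [3,5] (S\PP)/N   >
      [3,4] "plan" : ((S\PP)/N)/N
      [4,5] "park" : N
    [5,6] "built" : N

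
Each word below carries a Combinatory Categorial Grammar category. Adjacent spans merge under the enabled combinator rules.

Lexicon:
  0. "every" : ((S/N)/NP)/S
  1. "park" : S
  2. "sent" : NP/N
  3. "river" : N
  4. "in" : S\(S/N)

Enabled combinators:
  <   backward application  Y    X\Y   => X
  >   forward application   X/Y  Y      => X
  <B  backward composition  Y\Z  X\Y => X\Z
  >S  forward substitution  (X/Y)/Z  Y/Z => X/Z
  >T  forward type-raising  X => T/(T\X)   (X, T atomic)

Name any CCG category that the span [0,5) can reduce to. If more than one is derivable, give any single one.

[0,5] S   <
  [0,4] S/N   >
    [0,2] (S/N)/NP   >
      [0,1] "every" : ((S/N)/NP)/S
      [1,2] "park" : S
    [2,4] NP   >
      [2,3] "sent" : NP/N
      [3,4] "river" : N
  [4,5] "in" : S\(S/N)

S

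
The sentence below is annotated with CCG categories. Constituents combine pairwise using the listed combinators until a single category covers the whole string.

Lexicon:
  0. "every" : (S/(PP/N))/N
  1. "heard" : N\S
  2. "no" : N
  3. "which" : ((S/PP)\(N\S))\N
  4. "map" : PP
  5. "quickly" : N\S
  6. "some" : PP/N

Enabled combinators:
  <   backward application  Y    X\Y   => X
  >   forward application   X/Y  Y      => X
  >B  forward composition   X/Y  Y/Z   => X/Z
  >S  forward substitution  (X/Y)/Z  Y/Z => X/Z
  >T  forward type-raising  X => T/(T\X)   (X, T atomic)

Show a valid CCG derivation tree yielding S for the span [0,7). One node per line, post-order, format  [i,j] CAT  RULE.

[0,1] (S/(PP/N))/N  lex  "every"
[1,2] N\S  lex  "heard"
[2,3] N  lex  "no"
[3,4] ((S/PP)\(N\S))\N  lex  "which"
[2,4] (S/PP)\(N\S)  <  k=3
[1,4] S/PP  <  k=2
[4,5] PP  lex  "map"
[1,5] S  >  k=4
[5,6] N\S  lex  "quickly"
[1,6] N  <  k=5
[0,6] S/(PP/N)  >  k=1
[6,7] PP/N  lex  "some"
[0,7] S  >  k=6

[0,7] S   >
  [0,6] S/(PP/N)   >
    [0,1] "every" : (S/(PP/N))/N
    [1,6] N   <
      [1,5] S   >
        [1,4] S/PP   <
          [1,2] "heard" : N\S
          [2,4] (S/PP)\(N\S)   <
            [2,3] "no" : N
            [3,4] "which" : ((S/PP)\(N\S))\N
        [4,5] "map" : PP
      [5,6] "quickly" : N\S
  [6,7] "some" : PP/N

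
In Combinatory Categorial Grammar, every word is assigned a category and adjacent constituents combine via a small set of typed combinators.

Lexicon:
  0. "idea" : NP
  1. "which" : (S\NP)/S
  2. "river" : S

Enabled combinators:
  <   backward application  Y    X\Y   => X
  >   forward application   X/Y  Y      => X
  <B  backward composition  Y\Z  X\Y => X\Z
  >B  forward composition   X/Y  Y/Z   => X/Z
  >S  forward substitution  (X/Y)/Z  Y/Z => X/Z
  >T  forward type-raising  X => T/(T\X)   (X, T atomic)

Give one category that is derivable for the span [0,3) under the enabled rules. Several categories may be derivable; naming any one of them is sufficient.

[0,3] S   >
  [0,1] S/(S\NP)   >T
    [0,1] "idea" : NP
  [1,3] S\NP   >
    [1,2] "which" : (S\NP)/S
    [2,3] "river" : S

S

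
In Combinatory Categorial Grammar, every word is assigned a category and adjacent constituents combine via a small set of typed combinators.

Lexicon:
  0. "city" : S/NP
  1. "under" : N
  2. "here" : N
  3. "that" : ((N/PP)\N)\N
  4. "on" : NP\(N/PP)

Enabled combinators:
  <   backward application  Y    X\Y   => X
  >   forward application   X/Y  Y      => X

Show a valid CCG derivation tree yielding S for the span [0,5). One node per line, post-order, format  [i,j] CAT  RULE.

[0,5] S   >
  [0,1] "city" : S/NP
  [1,5] NP   <
    [1,4] N/PP   <
      [1,2] "under" : N
      [2,4] (N/PP)\N   <
        [2,3] "here" : N
        [3,4] "that" : ((N/PP)\N)\N
    [4,5] "on" : NP\(N/PP)

[0,1] S/NP  lex  "city"
[1,2] N  lex  "under"
[2,3] N  lex  "here"
[3,4] ((N/PP)\N)\N  lex  "that"
[2,4] (N/PP)\N  <  k=3
[1,4] N/PP  <  k=2
[4,5] NP\(N/PP)  lex  "on"
[1,5] NP  <  k=4
[0,5] S  >  k=1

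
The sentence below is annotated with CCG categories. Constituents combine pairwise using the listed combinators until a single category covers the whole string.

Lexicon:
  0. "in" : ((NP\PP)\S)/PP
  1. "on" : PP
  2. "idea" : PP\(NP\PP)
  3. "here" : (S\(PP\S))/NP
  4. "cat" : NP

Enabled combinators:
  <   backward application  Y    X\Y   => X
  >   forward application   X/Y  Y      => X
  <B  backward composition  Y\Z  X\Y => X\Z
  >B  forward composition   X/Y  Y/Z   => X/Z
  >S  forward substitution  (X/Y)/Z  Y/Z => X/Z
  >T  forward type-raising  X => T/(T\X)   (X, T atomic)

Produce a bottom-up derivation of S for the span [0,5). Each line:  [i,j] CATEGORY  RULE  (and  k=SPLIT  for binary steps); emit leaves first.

[0,1] ((NP\PP)\S)/PP  lex  "in"
[1,2] PP  lex  "on"
[0,2] (NP\PP)\S  >  k=1
[2,3] PP\(NP\PP)  lex  "idea"
[0,3] PP\S  <B  k=2
[3,4] (S\(PP\S))/NP  lex  "here"
[4,5] NP  lex  "cat"
[3,5] S\(PP\S)  >  k=4
[0,5] S  <  k=3

[0,5] S   <
  [0,3] PP\S   <B
    [0,2] (NP\PP)\S   >
      [0,1] "in" : ((NP\PP)\S)/PP
      [1,2] "on" : PP
    [2,3] "idea" : PP\(NP\PP)
  [3,5] S\(PP\S)   >
    [3,4] "here" : (S\(PP\S))/NP
    [4,5] "cat" : NP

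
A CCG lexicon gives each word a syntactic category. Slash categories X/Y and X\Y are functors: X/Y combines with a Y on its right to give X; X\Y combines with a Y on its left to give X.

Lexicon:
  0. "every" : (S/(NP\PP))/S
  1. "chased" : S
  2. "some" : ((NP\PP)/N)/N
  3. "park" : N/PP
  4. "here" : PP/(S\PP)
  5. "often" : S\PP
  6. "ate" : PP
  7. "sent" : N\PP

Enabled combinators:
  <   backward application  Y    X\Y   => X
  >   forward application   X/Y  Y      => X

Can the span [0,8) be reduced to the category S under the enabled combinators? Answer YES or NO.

YES

[0,8] S   >
  [0,2] S/(NP\PP)   >
    [0,1] "every" : (S/(NP\PP))/S
    [1,2] "chased" : S
  [2,8] NP\PP   >
    [2,6] (NP\PP)/N   >
      [2,3] "some" : ((NP\PP)/N)/N
      [3,6] N   >
        [3,4] "park" : N/PP
        [4,6] PP   >
          [4,5] "here" : PP/(S\PP)
          [5,6] "often" : S\PP
    [6,8] N   <
      [6,7] "ate" : PP
      [7,8] "sent" : N\PP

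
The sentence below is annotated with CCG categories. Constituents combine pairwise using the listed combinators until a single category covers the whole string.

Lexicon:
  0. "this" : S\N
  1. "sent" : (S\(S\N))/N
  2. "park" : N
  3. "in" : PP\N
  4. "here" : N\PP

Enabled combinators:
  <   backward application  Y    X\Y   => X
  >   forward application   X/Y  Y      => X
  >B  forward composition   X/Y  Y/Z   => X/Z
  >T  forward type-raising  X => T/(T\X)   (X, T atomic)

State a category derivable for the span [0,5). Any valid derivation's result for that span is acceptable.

[0,5] S   <
  [0,1] "this" : S\N
  [1,5] S\(S\N)   >
    [1,2] "sent" : (S\(S\N))/N
    [2,5] N   <
      [2,4] PP   >
        [2,3] PP/(PP\N)   >T
          [2,3] "park" : N
        [3,4] "in" : PP\N
      [4,5] "here" : N\PP

S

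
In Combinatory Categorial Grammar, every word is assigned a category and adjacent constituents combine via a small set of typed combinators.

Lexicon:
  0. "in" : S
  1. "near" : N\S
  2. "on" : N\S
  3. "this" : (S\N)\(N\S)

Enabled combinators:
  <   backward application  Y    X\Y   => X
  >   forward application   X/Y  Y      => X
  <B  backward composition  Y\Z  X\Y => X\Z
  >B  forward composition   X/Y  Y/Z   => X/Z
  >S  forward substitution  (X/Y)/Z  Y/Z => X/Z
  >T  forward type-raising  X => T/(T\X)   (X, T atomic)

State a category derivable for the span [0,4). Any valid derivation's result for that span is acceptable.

S

[0,4] S   <
  [0,2] N   <
    [0,1] "in" : S
    [1,2] "near" : N\S
  [2,4] S\N   <
    [2,3] "on" : N\S
    [3,4] "this" : (S\N)\(N\S)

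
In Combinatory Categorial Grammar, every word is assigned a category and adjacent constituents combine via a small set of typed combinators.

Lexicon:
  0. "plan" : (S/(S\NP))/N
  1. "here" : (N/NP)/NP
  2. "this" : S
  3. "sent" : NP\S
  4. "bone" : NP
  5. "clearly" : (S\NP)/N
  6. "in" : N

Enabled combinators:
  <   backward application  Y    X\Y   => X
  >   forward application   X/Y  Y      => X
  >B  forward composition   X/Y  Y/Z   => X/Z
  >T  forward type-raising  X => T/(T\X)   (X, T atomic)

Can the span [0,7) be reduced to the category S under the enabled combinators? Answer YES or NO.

[0,7] S   >
  [0,5] S/(S\NP)   >
    [0,1] "plan" : (S/(S\NP))/N
    [1,5] N   >
      [1,4] N/NP   >
        [1,2] "here" : (N/NP)/NP
        [2,4] NP   <
          [2,3] "this" : S
          [3,4] "sent" : NP\S
      [4,5] "bone" : NP
  [5,7] S\NP   >
    [5,6] "clearly" : (S\NP)/N
    [6,7] "in" : N

YES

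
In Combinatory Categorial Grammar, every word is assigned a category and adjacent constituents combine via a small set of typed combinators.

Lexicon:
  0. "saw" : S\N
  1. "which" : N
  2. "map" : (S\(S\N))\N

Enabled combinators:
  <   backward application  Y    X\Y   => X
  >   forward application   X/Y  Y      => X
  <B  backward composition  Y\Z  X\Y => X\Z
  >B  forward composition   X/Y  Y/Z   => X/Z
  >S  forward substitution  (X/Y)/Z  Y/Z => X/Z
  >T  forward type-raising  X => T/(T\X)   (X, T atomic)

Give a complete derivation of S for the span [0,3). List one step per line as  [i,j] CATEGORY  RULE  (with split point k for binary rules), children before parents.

[0,1] S\N  lex  "saw"
[1,2] N  lex  "which"
[2,3] (S\(S\N))\N  lex  "map"
[1,3] S\(S\N)  <  k=2
[0,3] S  <  k=1

[0,3] S   <
  [0,1] "saw" : S\N
  [1,3] S\(S\N)   <
    [1,2] "which" : N
    [2,3] "map" : (S\(S\N))\N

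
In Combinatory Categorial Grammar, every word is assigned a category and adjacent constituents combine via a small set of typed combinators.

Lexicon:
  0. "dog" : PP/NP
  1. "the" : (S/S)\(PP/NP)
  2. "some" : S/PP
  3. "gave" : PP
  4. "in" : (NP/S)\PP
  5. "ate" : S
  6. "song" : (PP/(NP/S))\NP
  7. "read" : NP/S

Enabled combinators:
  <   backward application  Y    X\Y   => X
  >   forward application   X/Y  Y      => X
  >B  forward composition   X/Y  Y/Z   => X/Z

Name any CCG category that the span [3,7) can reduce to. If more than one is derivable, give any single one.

PP/(NP/S)

[0,8] S   >
  [0,3] S/PP   >B
    [0,2] S/S   <
      [0,1] "dog" : PP/NP
      [1,2] "the" : (S/S)\(PP/NP)
    [2,3] "some" : S/PP
  [3,8] PP   >
    [3,7] PP/(NP/S)   <
      [3,6] NP   >
        [3,5] NP/S   <
          [3,4] "gave" : PP
          [4,5] "in" : (NP/S)\PP
        [5,6] "ate" : S
      [6,7] "song" : (PP/(NP/S))\NP
    [7,8] "read" : NP/S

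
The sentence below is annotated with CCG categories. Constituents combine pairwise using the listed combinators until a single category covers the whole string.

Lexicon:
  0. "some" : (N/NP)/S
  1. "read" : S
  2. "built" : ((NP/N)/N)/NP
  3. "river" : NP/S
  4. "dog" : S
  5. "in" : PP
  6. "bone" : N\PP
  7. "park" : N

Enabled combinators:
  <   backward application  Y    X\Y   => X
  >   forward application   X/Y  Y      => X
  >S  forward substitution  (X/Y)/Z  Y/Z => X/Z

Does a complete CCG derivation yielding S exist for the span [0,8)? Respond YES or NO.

(N/NP)/S S ((NP/N)/N)/NP NP/S S PP N\PP N
CKY chart[0,8] = {N}; S ∉ chart

NO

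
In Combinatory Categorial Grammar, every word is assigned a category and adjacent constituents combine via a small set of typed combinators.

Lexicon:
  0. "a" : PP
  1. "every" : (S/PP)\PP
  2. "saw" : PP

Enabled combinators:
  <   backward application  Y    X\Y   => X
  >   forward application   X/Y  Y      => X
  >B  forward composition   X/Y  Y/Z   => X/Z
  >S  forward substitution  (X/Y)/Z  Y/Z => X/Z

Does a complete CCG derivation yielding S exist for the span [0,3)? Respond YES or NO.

YES

[0,3] S   >
  [0,2] S/PP   <
    [0,1] "a" : PP
    [1,2] "every" : (S/PP)\PP
  [2,3] "saw" : PP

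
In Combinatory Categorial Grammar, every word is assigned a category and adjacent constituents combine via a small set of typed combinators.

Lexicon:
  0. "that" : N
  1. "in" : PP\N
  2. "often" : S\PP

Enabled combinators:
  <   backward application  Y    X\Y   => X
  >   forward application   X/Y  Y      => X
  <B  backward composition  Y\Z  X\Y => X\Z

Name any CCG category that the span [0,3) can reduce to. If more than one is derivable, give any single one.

[0,3] S   <
  [0,1] "that" : N
  [1,3] S\N   <B
    [1,2] "in" : PP\N
    [2,3] "often" : S\PP

S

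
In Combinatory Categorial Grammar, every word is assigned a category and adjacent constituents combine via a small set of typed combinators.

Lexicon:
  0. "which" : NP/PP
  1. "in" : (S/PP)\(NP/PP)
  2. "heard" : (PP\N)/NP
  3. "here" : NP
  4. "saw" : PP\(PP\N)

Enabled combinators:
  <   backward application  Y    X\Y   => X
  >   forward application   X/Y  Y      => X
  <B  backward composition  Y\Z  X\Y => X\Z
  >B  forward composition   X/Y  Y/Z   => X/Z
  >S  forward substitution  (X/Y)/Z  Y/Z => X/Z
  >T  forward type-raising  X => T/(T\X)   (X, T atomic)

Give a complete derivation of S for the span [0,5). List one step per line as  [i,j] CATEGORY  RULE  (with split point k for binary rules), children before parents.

[0,1] NP/PP  lex  "which"
[1,2] (S/PP)\(NP/PP)  lex  "in"
[0,2] S/PP  <  k=1
[2,3] (PP\N)/NP  lex  "heard"
[3,4] NP  lex  "here"
[2,4] PP\N  >  k=3
[4,5] PP\(PP\N)  lex  "saw"
[2,5] PP  <  k=4
[0,5] S  >  k=2

[0,5] S   >
  [0,2] S/PP   <
    [0,1] "which" : NP/PP
    [1,2] "in" : (S/PP)\(NP/PP)
  [2,5] PP   <
    [2,4] PP\N   >
      [2,3] "heard" : (PP\N)/NP
      [3,4] "here" : NP
    [4,5] "saw" : PP\(PP\N)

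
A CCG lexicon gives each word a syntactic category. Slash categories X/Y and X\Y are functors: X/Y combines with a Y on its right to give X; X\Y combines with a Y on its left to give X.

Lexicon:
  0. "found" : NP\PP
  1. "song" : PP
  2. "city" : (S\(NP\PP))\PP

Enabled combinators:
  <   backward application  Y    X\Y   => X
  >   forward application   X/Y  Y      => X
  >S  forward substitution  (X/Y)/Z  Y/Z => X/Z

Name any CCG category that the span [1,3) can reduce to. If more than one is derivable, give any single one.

[0,3] S   <
  [0,1] "found" : NP\PP
  [1,3] S\(NP\PP)   <
    [1,2] "song" : PP
    [2,3] "city" : (S\(NP\PP))\PP

S\(NP\PP)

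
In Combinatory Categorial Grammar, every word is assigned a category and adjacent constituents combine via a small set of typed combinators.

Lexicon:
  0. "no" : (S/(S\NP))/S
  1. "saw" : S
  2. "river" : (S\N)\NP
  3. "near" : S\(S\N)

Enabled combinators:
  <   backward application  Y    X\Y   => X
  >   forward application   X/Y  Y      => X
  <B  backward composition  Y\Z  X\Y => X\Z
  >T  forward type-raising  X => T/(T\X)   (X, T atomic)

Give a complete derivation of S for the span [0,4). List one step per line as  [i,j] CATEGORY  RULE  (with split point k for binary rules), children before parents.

[0,1] (S/(S\NP))/S  lex  "no"
[1,2] S  lex  "saw"
[0,2] S/(S\NP)  >  k=1
[2,3] (S\N)\NP  lex  "river"
[3,4] S\(S\N)  lex  "near"
[2,4] S\NP  <B  k=3
[0,4] S  >  k=2

[0,4] S   >
  [0,2] S/(S\NP)   >
    [0,1] "no" : (S/(S\NP))/S
    [1,2] "saw" : S
  [2,4] S\NP   <B
    [2,3] "river" : (S\N)\NP
    [3,4] "near" : S\(S\N)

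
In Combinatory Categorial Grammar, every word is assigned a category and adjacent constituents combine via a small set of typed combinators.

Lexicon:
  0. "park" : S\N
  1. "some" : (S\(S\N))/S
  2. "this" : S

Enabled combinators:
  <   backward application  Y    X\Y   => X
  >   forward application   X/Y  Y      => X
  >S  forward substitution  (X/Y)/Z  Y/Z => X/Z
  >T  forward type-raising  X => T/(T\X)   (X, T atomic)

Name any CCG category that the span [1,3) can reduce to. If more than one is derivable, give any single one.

S\(S\N)

[0,3] S   <
  [0,1] "park" : S\N
  [1,3] S\(S\N)   >
    [1,2] "some" : (S\(S\N))/S
    [2,3] "this" : S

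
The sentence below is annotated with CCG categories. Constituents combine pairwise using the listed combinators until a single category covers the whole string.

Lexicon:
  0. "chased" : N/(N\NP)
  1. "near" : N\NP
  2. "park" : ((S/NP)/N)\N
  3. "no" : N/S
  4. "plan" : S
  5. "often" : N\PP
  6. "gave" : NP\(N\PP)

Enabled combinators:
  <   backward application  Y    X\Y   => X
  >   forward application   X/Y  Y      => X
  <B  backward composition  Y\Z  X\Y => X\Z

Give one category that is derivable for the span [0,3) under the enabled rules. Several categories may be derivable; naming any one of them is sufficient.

(S/NP)/N

[0,7] S   >
  [0,5] S/NP   >
    [0,3] (S/NP)/N   <
      [0,2] N   >
        [0,1] "chased" : N/(N\NP)
        [1,2] "near" : N\NP
      [2,3] "park" : ((S/NP)/N)\N
    [3,5] N   >
      [3,4] "no" : N/S
      [4,5] "plan" : S
  [5,7] NP   <
    [5,6] "often" : N\PP
    [6,7] "gave" : NP\(N\PP)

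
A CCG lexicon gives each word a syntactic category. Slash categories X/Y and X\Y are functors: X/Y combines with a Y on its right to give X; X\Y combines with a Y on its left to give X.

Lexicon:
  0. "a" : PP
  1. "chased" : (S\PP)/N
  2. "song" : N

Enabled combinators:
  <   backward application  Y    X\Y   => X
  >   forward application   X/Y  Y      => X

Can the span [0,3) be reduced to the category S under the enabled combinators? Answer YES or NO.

[0,3] S   <
  [0,1] "a" : PP
  [1,3] S\PP   >
    [1,2] "chased" : (S\PP)/N
    [2,3] "song" : N

YES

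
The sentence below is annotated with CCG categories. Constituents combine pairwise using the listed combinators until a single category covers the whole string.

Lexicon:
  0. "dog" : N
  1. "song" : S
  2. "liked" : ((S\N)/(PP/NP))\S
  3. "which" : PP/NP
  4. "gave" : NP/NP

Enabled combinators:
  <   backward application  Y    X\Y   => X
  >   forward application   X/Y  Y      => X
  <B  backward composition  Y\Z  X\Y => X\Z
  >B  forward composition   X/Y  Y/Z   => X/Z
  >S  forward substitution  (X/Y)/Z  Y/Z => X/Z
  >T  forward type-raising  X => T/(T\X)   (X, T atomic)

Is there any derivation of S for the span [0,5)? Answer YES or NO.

[0,5] S   <
  [0,1] "dog" : N
  [1,5] S\N   >
    [1,3] (S\N)/(PP/NP)   <
      [1,2] "song" : S
      [2,3] "liked" : ((S\N)/(PP/NP))\S
    [3,5] PP/NP   >B
      [3,4] "which" : PP/NP
      [4,5] "gave" : NP/NP

YES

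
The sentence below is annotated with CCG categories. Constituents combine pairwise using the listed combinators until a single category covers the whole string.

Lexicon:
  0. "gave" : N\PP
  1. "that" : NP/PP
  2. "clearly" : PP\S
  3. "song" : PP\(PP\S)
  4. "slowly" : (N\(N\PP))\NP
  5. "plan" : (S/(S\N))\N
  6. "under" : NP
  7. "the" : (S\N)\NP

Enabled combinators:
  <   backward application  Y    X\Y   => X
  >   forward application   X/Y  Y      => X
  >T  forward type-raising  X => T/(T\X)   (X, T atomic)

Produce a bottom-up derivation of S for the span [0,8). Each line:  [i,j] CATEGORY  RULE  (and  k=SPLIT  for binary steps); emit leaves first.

[0,8] S   >
  [0,6] S/(S\N)   <
    [0,5] N   <
      [0,1] "gave" : N\PP
      [1,5] N\(N\PP)   <
        [1,4] NP   >
          [1,2] "that" : NP/PP
          [2,4] PP   <
            [2,3] "clearly" : PP\S
            [3,4] "song" : PP\(PP\S)
        [4,5] "slowly" : (N\(N\PP))\NP
    [5,6] "plan" : (S/(S\N))\N
  [6,8] S\N   <
    [6,7] "under" : NP
    [7,8] "the" : (S\N)\NP

[0,1] N\PP  lex  "gave"
[1,2] NP/PP  lex  "that"
[2,3] PP\S  lex  "clearly"
[3,4] PP\(PP\S)  lex  "song"
[2,4] PP  <  k=3
[1,4] NP  >  k=2
[4,5] (N\(N\PP))\NP  lex  "slowly"
[1,5] N\(N\PP)  <  k=4
[0,5] N  <  k=1
[5,6] (S/(S\N))\N  lex  "plan"
[0,6] S/(S\N)  <  k=5
[6,7] NP  lex  "under"
[7,8] (S\N)\NP  lex  "the"
[6,8] S\N  <  k=7
[0,8] S  >  k=6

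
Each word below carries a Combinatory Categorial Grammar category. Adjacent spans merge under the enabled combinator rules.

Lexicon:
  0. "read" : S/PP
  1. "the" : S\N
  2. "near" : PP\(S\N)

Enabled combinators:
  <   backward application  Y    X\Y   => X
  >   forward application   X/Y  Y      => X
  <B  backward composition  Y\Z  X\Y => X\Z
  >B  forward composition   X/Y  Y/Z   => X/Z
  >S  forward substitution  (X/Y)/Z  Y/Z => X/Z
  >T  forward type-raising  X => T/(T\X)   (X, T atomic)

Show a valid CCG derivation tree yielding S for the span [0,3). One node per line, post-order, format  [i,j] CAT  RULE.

[0,1] S/PP  lex  "read"
[1,2] S\N  lex  "the"
[2,3] PP\(S\N)  lex  "near"
[1,3] PP  <  k=2
[0,3] S  >  k=1

[0,3] S   >
  [0,1] "read" : S/PP
  [1,3] PP   <
    [1,2] "the" : S\N
    [2,3] "near" : PP\(S\N)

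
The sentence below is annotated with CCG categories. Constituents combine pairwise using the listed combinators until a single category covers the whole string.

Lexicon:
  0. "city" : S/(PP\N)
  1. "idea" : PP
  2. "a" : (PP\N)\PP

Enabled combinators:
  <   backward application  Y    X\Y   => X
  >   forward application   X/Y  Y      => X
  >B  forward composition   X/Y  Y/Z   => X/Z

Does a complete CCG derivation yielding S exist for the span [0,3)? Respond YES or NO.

[0,3] S   >
  [0,1] "city" : S/(PP\N)
  [1,3] PP\N   <
    [1,2] "idea" : PP
    [2,3] "a" : (PP\N)\PP

YES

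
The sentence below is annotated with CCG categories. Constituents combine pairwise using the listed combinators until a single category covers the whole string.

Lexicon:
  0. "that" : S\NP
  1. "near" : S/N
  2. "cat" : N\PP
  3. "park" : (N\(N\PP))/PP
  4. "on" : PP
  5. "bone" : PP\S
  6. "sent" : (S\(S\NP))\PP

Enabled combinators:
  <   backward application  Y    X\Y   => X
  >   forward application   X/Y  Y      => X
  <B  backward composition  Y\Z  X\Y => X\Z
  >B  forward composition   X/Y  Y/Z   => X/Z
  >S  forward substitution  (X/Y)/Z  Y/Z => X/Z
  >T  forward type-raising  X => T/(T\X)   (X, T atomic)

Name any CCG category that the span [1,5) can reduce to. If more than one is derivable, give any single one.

[0,7] S   <
  [0,1] "that" : S\NP
  [1,7] S\(S\NP)   <
    [1,6] PP   <
      [1,5] S   >
        [1,2] "near" : S/N
        [2,5] N   <
          [2,3] "cat" : N\PP
          [3,5] N\(N\PP)   >
            [3,4] "park" : (N\(N\PP))/PP
            [4,5] "on" : PP
      [5,6] "bone" : PP\S
    [6,7] "sent" : (S\(S\NP))\PP

S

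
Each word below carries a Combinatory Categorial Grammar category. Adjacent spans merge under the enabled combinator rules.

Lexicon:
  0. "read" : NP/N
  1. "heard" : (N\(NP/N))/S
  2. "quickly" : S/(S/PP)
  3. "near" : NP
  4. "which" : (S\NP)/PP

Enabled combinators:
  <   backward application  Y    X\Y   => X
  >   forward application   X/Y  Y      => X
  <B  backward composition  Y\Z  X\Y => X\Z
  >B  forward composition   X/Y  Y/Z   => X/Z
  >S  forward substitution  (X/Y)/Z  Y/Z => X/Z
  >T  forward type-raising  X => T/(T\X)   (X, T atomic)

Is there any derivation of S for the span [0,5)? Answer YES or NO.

NO

NP/N (N\(NP/N))/S S/(S/PP) NP (S\NP)/PP
CKY chart[0,5] = {N, N/(N\N), NP/(NP\N), PP/(PP\N), S/(S\N)}; S ∉ chart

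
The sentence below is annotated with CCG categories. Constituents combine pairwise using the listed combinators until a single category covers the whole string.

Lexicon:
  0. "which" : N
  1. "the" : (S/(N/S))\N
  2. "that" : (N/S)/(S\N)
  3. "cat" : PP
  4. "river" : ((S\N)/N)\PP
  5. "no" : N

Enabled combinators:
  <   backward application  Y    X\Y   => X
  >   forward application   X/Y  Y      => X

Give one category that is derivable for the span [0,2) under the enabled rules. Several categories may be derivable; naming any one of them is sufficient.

[0,6] S   >
  [0,2] S/(N/S)   <
    [0,1] "which" : N
    [1,2] "the" : (S/(N/S))\N
  [2,6] N/S   >
    [2,3] "that" : (N/S)/(S\N)
    [3,6] S\N   >
      [3,5] (S\N)/N   <
        [3,4] "cat" : PP
        [4,5] "river" : ((S\N)/N)\PP
      [5,6] "no" : N

S/(N/S)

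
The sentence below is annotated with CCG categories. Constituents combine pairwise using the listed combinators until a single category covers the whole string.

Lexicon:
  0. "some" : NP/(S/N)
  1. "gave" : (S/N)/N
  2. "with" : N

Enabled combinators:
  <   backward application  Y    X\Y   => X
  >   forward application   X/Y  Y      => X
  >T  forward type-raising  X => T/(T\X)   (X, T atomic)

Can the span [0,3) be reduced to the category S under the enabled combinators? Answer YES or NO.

NO

NP/(S/N) (S/N)/N N
CKY chart[0,3] = {N/(N\NP), NP, NP/(NP\NP), PP/(PP\NP), S/(S\NP)}; S ∉ chart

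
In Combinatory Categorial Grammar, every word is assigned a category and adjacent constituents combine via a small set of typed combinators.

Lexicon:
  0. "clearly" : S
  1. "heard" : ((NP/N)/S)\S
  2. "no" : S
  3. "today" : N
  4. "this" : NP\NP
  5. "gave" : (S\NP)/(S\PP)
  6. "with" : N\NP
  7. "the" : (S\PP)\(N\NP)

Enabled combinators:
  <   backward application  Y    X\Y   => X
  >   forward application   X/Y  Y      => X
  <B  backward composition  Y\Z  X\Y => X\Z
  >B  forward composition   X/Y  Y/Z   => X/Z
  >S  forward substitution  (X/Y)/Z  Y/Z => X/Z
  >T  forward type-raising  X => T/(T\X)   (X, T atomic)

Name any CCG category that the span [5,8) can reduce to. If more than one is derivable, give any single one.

[0,8] S   <
  [0,4] NP   >
    [0,3] NP/N   >
      [0,2] (NP/N)/S   <
        [0,1] "clearly" : S
        [1,2] "heard" : ((NP/N)/S)\S
      [2,3] "no" : S
    [3,4] "today" : N
  [4,8] S\NP   <B
    [4,5] "this" : NP\NP
    [5,8] S\NP   >
      [5,6] "gave" : (S\NP)/(S\PP)
      [6,8] S\PP   <
        [6,7] "with" : N\NP
        [7,8] "the" : (S\PP)\(N\NP)

S\NP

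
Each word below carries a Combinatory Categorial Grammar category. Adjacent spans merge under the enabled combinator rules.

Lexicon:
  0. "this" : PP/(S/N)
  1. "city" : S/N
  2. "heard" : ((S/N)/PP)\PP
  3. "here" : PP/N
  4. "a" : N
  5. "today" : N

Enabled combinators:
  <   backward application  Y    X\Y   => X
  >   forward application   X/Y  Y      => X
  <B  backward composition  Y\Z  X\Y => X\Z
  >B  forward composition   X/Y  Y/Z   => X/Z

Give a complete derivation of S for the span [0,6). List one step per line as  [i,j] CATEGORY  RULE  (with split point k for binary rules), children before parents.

[0,6] S   >
  [0,5] S/N   >
    [0,3] (S/N)/PP   <
      [0,2] PP   >
        [0,1] "this" : PP/(S/N)
        [1,2] "city" : S/N
      [2,3] "heard" : ((S/N)/PP)\PP
    [3,5] PP   >
      [3,4] "here" : PP/N
      [4,5] "a" : N
  [5,6] "today" : N

[0,1] PP/(S/N)  lex  "this"
[1,2] S/N  lex  "city"
[0,2] PP  >  k=1
[2,3] ((S/N)/PP)\PP  lex  "heard"
[0,3] (S/N)/PP  <  k=2
[3,4] PP/N  lex  "here"
[4,5] N  lex  "a"
[3,5] PP  >  k=4
[0,5] S/N  >  k=3
[5,6] N  lex  "today"
[0,6] S  >  k=5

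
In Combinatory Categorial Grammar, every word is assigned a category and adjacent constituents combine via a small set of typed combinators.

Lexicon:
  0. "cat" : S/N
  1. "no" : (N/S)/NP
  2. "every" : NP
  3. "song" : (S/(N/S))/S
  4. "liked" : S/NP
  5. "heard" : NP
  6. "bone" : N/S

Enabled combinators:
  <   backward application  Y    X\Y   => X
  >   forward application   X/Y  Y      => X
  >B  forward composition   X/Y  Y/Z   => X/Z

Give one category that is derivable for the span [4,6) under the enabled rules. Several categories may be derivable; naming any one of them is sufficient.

S

[0,7] S   >
  [0,1] "cat" : S/N
  [1,7] N   >
    [1,3] N/S   >
      [1,2] "no" : (N/S)/NP
      [2,3] "every" : NP
    [3,7] S   >
      [3,6] S/(N/S)   >
        [3,4] "song" : (S/(N/S))/S
        [4,6] S   >
          [4,5] "liked" : S/NP
          [5,6] "heard" : NP
      [6,7] "bone" : N/S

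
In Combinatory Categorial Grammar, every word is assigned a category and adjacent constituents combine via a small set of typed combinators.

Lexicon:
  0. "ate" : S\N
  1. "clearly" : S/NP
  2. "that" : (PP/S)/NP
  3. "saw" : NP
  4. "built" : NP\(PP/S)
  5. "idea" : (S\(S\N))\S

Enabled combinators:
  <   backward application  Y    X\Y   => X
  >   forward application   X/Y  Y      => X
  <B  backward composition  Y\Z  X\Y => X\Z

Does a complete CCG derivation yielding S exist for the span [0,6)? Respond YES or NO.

YES

[0,6] S   <
  [0,1] "ate" : S\N
  [1,6] S\(S\N)   <
    [1,5] S   >
      [1,2] "clearly" : S/NP
      [2,5] NP   <
        [2,4] PP/S   >
          [2,3] "that" : (PP/S)/NP
          [3,4] "saw" : NP
        [4,5] "built" : NP\(PP/S)
    [5,6] "idea" : (S\(S\N))\S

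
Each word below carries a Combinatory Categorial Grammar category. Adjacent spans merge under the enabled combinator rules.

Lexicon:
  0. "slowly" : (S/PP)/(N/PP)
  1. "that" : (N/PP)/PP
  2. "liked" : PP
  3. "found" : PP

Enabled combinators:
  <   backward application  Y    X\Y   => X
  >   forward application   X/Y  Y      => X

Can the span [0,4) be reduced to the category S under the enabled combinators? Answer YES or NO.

[0,4] S   >
  [0,3] S/PP   >
    [0,1] "slowly" : (S/PP)/(N/PP)
    [1,3] N/PP   >
      [1,2] "that" : (N/PP)/PP
      [2,3] "liked" : PP
  [3,4] "found" : PP

YES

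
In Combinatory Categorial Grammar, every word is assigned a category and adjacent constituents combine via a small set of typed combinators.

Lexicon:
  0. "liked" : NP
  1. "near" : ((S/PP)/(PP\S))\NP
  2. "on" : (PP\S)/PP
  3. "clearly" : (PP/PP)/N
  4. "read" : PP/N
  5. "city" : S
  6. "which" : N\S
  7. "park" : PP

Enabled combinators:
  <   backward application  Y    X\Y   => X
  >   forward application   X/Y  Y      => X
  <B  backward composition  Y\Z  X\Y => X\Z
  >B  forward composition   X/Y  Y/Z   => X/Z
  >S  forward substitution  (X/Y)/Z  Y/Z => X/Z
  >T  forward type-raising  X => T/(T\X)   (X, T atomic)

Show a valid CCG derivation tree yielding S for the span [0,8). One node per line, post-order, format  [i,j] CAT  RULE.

[0,8] S   >
  [0,7] S/PP   >
    [0,2] (S/PP)/(PP\S)   <
      [0,1] "liked" : NP
      [1,2] "near" : ((S/PP)/(PP\S))\NP
    [2,7] PP\S   >
      [2,3] "on" : (PP\S)/PP
      [3,7] PP   >
        [3,5] PP/N   >S
          [3,4] "clearly" : (PP/PP)/N
          [4,5] "read" : PP/N
        [5,7] N   >
          [5,6] N/(N\S)   >T
            [5,6] "city" : S
          [6,7] "which" : N\S
  [7,8] "park" : PP

[0,1] NP  lex  "liked"
[1,2] ((S/PP)/(PP\S))\NP  lex  "near"
[0,2] (S/PP)/(PP\S)  <  k=1
[2,3] (PP\S)/PP  lex  "on"
[3,4] (PP/PP)/N  lex  "clearly"
[4,5] PP/N  lex  "read"
[3,5] PP/N  >S  k=4
[5,6] S  lex  "city"
[5,6] N/(N\S)  >T
[6,7] N\S  lex  "which"
[5,7] N  >  k=6
[3,7] PP  >  k=5
[2,7] PP\S  >  k=3
[0,7] S/PP  >  k=2
[7,8] PP  lex  "park"
[0,8] S  >  k=7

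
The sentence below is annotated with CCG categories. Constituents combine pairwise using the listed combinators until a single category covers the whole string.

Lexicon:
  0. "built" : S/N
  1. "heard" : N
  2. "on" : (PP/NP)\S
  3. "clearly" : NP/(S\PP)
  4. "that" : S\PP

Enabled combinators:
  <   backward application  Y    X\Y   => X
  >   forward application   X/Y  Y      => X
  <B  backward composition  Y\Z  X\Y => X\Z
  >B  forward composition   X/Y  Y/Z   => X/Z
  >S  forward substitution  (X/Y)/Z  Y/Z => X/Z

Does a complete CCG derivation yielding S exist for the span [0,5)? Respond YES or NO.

NO

S/N N (PP/NP)\S NP/(S\PP) S\PP
CKY chart[0,5] = {PP}; S ∉ chart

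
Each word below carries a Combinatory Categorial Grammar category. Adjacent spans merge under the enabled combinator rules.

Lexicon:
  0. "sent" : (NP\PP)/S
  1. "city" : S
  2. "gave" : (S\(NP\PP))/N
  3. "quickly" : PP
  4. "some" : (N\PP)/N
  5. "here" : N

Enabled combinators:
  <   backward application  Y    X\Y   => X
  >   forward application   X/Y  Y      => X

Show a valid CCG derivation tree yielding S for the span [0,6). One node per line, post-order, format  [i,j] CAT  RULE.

[0,6] S   <
  [0,2] NP\PP   >
    [0,1] "sent" : (NP\PP)/S
    [1,2] "city" : S
  [2,6] S\(NP\PP)   >
    [2,3] "gave" : (S\(NP\PP))/N
    [3,6] N   <
      [3,4] "quickly" : PP
      [4,6] N\PP   >
        [4,5] "some" : (N\PP)/N
        [5,6] "here" : N

[0,1] (NP\PP)/S  lex  "sent"
[1,2] S  lex  "city"
[0,2] NP\PP  >  k=1
[2,3] (S\(NP\PP))/N  lex  "gave"
[3,4] PP  lex  "quickly"
[4,5] (N\PP)/N  lex  "some"
[5,6] N  lex  "here"
[4,6] N\PP  >  k=5
[3,6] N  <  k=4
[2,6] S\(NP\PP)  >  k=3
[0,6] S  <  k=2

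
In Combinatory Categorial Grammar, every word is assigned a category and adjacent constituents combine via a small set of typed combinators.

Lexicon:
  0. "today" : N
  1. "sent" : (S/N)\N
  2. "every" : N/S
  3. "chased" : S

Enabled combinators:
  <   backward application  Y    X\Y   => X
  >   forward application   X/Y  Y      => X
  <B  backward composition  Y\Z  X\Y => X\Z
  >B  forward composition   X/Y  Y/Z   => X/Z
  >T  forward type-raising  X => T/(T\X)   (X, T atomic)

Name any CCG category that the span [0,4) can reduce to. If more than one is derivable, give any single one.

[0,4] S   >
  [0,2] S/N   <
    [0,1] "today" : N
    [1,2] "sent" : (S/N)\N
  [2,4] N   >
    [2,3] "every" : N/S
    [3,4] "chased" : S

S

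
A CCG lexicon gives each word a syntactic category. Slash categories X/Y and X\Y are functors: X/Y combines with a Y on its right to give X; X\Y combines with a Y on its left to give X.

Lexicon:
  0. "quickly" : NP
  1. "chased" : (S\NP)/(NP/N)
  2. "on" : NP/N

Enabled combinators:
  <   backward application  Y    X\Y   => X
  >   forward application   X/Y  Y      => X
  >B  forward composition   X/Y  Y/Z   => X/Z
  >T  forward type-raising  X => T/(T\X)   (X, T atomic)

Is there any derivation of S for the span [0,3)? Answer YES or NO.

YES

[0,3] S   >
  [0,1] S/(S\NP)   >T
    [0,1] "quickly" : NP
  [1,3] S\NP   >
    [1,2] "chased" : (S\NP)/(NP/N)
    [2,3] "on" : NP/N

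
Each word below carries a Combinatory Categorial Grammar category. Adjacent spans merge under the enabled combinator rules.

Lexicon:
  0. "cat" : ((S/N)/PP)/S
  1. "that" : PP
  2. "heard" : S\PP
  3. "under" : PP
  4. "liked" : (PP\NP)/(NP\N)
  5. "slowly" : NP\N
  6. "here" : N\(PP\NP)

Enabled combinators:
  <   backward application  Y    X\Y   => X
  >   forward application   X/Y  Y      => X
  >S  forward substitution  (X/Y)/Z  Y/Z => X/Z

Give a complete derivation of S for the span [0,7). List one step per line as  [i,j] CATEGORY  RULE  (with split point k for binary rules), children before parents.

[0,7] S   >
  [0,4] S/N   >
    [0,3] (S/N)/PP   >
      [0,1] "cat" : ((S/N)/PP)/S
      [1,3] S   <
        [1,2] "that" : PP
        [2,3] "heard" : S\PP
    [3,4] "under" : PP
  [4,7] N   <
    [4,6] PP\NP   >
      [4,5] "liked" : (PP\NP)/(NP\N)
      [5,6] "slowly" : NP\N
    [6,7] "here" : N\(PP\NP)

[0,1] ((S/N)/PP)/S  lex  "cat"
[1,2] PP  lex  "that"
[2,3] S\PP  lex  "heard"
[1,3] S  <  k=2
[0,3] (S/N)/PP  >  k=1
[3,4] PP  lex  "under"
[0,4] S/N  >  k=3
[4,5] (PP\NP)/(NP\N)  lex  "liked"
[5,6] NP\N  lex  "slowly"
[4,6] PP\NP  >  k=5
[6,7] N\(PP\NP)  lex  "here"
[4,7] N  <  k=6
[0,7] S  >  k=4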